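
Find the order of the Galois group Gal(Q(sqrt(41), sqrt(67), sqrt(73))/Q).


The 3 square roots of distinct primes are multiplicatively independent over Q,
so [K:Q] = 2^3 and Gal(K/Q) is isomorphic to (Z/2Z)^3.
|Gal| = 2^3 = 8

8


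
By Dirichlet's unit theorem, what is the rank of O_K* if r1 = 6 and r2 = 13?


By Dirichlet's unit theorem:
rank = r1 + r2 - 1
= 6 + 13 - 1
= 18

18


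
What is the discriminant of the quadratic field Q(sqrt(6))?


For K = Q(sqrt(d)) with d squarefree: disc(K) = d if d = 1 mod 4, and disc(K) = 4d if d = 2 or 3 mod 4.
Here d = 6, and d mod 4 = 2.
d = 2 mod 4, not 1 (O_K = Z[sqrt(d)]), so disc(K) = 4d = 4 * (6) = 24

24


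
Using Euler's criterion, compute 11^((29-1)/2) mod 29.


p = 29 is prime and the exponent is (p-1)/2 = 14, so by Euler's criterion 11^14 = (11/29) = +1 or -1 mod 29.
Compute by square-and-multiply:
  14 = 8 + 4 + 2 (binary 1110)
  Repeated squaring mod 29: 11^1 = 11, 11^2 = 5, 11^4 = 25, 11^8 = 16
  11^14 = 11^8 * 11^4 * 11^2 = 16 * 25 * 5 mod 29
    16 * 25 = 400 = 23 mod 29
    23 * 5 = 115 = 28 mod 29
  11^14 = 28 mod 29
Result 28 = p - 1 = -1 mod 29: 11 is a quadratic non-residue mod 29. As a residue in [0, p-1] the value is 28.
11^14 mod 29 = 28

28


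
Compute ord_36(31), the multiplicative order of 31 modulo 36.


We want ord_36(31), the smallest k >= 1 with 31^k = 1 mod 36.
n = 36 = 2^2 * 3^2, phi(36) = 12; the order divides phi(n).
Divisors of 12: 1, 2, 3, 4, 6, 12
Repeated squaring mod 36: 31^1 = 31, 31^2 = 25, 31^4 = 13, 31^8 = 25
Test divisors in increasing order:
  k=1: 31^1 = 31 mod 36
  k=2: 31^2 = 25 mod 36
  k=3: 31^3 = 25 * 31 = 19 mod 36
  k=4: 31^4 = 13 mod 36
  k=6: 31^6 = 13 * 25 = 1 mod 36  <- first divisor giving 1
Order = 6

6


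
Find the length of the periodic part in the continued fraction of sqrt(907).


Run the CF algorithm for sqrt(907).
a_0 = floor(sqrt(907)) = 30; set m_0=0, q_0=1.
Recurrence: m' = q*a - m,  q' = (d - m'^2)/q,  a' = floor((a_0 + m')/q').
  step 1: m=30, q=7, a=8
  step 2: m=26, q=33, a=1
  step 3: m=7, q=26, a=1
  step 4: m=19, q=21, a=2
  step 5: m=23, q=18, a=2
  step 6: m=13, q=41, a=1
  step 7: m=28, q=3, a=19
  step 8: m=29, q=22, a=2
  step 9: m=15, q=31, a=1
  step 10: m=16, q=21, a=2
  step 11: m=26, q=11, a=5
  step 12: m=29, q=6, a=9
  step 13: m=25, q=47, a=1
  step 14: m=22, q=9, a=5
  step 15: m=23, q=42, a=1
  step 16: m=19, q=13, a=3
  step 17: m=20, q=39, a=1
  step 18: m=19, q=14, a=3
  step 19: m=23, q=27, a=1
  step 20: m=4, q=33, a=1
  step 21: m=29, q=2, a=29
  step 22: m=29, q=33, a=1
  step 23: m=4, q=27, a=1
  step 24: m=23, q=14, a=3
  step 25: m=19, q=39, a=1
  step 26: m=20, q=13, a=3
  step 27: m=19, q=42, a=1
  step 28: m=23, q=9, a=5
  step 29: m=22, q=47, a=1
  step 30: m=25, q=6, a=9
  step 31: m=29, q=11, a=5
  step 32: m=26, q=21, a=2
  step 33: m=16, q=31, a=1
  step 34: m=15, q=22, a=2
  step 35: m=29, q=3, a=19
  step 36: m=28, q=41, a=1
  step 37: m=13, q=18, a=2
  step 38: m=23, q=21, a=2
  step 39: m=19, q=26, a=1
  step 40: m=7, q=33, a=1
  step 41: m=26, q=7, a=8
  step 42: m=30, q=1, a=60
a_42 = 2*a_0 = 60, so the period closes here.
sqrt(907) = [30; 8, 1, 1, 2, 2, 1, 19, 2, 1, 2, 5, 9, 1, 5, 1, 3, 1, 3, 1, 1, 29, 1, 1, 3, 1, 3, 1, 5, 1, 9, 5, 2, 1, 2, 19, 1, 2, 2, 1, 1, 8, 60]
Period length = 42

42


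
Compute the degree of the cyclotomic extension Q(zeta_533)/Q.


The degree equals Euler's totient phi(533).
533 = 13 * 41
phi(533) = 480

480


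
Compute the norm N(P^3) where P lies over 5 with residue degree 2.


N(P^a) = p^(a*f)
= 5^(3*2)
= 5^6
= 15625

15625


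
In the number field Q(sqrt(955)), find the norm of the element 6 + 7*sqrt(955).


N(a + b*sqrt(d)) = a^2 - d*b^2
= (6)^2 - (955)*(7)^2
= 36 - 46795
= -46759

-46759


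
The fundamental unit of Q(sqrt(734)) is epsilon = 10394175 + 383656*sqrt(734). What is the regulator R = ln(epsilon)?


epsilon = 10394175 + 383656*sqrt(734)
= 2.0788e+07
R = ln(2.0788e+07)
= 16.8499

16.8499


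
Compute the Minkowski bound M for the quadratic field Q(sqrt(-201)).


d = -201, d mod 4 = 3, so disc(K) = 4d = -804; |disc(K)| = 804
Imaginary quadratic field, so n = 2, s = r2 = 1, r1 = 0
M = (n!/n^n) * (4/pi)^s * sqrt(|disc(K)|) = (2!/2^2) * (4/pi)^1 * sqrt(804)
= 0.5 * 1.273240 * 28.354894
= 18.0513

18.0513


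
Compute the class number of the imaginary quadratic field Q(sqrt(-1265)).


K = Q(sqrt(-1265)). d mod 4 = 3, so D = disc(K) = 4d = -5060
h(K) equals the number of primitive reduced positive-definite forms (a, b, c) = a*x^2 + b*x*y + c*y^2 with b^2 - 4ac = D,
where reduced means |b| <= a <= c, with b >= 0 whenever |b| = a or a = c, and primitive means gcd(a, b, c) = 1.
Reduced forces 3a^2 <= |D| = 5060, so 1 <= a <= 41; b must have the parity of D, and c = (b^2 - D)/(4a) must be an integer >= a.
Enumerate a = 1..41, b in [-a, a]:
  a=1: (1, 0, 1265)  [1]
  a=2: (2, 2, 633)  [1]
  a=3: (3, -2, 422), (3, 2, 422)  [2]
  a=4: none
  a=5: (5, 0, 253)  [1]
  a=6: (6, -2, 211), (6, 2, 211)  [2]
  a=7: (7, -6, 182), (7, 6, 182)  [2]
  a=8: none
  a=9: (9, -4, 141), (9, 4, 141)  [2]
  a=10: (10, 10, 129)  [1]
  a=11: (11, 0, 115)  [1]
  a=12: none
  a=13: (13, -6, 98), (13, 6, 98)  [2]
  a=14: (14, -6, 91), (14, 6, 91)  [2]
  a=15: (15, -10, 86), (15, 10, 86)  [2]
  a=16..17: none
  a=18: (18, -14, 73), (18, 14, 73)  [2]
  a=19..20: none
  a=21: (21, -20, 65), (21, -8, 61), (21, 8, 61), (21, 20, 65)  [4]
  a=22: (22, 22, 63)  [1]
  a=23: (23, 0, 55)  [1]
  a=24..25: none
  a=26: (26, -6, 49), (26, 6, 49)  [2]
  a=27: (27, -4, 47), (27, 4, 47)  [2]
  a=28..29: none
  a=30: (30, -10, 43), (30, 10, 43)  [2]
  a=31..32: none
  a=33: (33, -22, 42), (33, 22, 42)  [2]
  a=34: none
  a=35: (35, -20, 39), (35, 20, 39)  [2]
  a=36: none
  a=37: (37, -34, 42), (37, 34, 42)  [2]
  a=38: none
  a=39: (39, 32, 39)  [1]
  a=40..41: none
Total reduced forms: 1 + 1 + 2 + 1 + 2 + 2 + 2 + 1 + 1 + 2 + 2 + 2 + 2 + 4 + 1 + 1 + 2 + 2 + 2 + 2 + 2 + 2 + 1 = 40
h = 40

40


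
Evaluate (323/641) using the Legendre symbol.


p = 641 is prime, so compute (323/641) with the reciprocity algorithm (Jacobi-symbol steps: pull out 2s via (2/n), flip via reciprocity, reduce):
  reciprocity: (323/641) -> +(641/323)
  reduce: (318/323)
  pull out 2: (2/323) = -1  (since 323 mod 8 = 3)
  reciprocity: (159/323) -> -(323/159)
  reduce: (5/159)
  reciprocity: (5/159) -> +(159/5)
  reduce: (4/5)
  pull out 2: (2/5) = -1  (since 5 mod 8 = 5)
  pull out 2: (2/5) = -1  (since 5 mod 8 = 5)
  (1/5) = 1
Product of signs = 1
(323/641) = 1

1


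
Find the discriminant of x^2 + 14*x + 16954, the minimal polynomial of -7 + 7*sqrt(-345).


The element -7 + 7*sqrt(-345) has minimal polynomial:
x^2 + 14*x + 16954
Discriminant = (14)^2 - 4*(16954)
= 196 - 67816
= -67620

-67620


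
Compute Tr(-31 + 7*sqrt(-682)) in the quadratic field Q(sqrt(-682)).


Tr(a + b*sqrt(d)) = (a + b*sqrt(d)) + (a - b*sqrt(d)) = 2a
= 2 * (-31)
= -62

-62


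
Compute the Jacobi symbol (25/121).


Compute (25/121) via quadratic reciprocity:
  reciprocity: (25/121) -> +(121/25)
  reduce: (21/25)
  reciprocity: (21/25) -> +(25/21)
  reduce: (4/21)
  pull out 2: (2/21) = -1  (since 21 mod 8 = 5)
  pull out 2: (2/21) = -1  (since 21 mod 8 = 5)
  (1/21) = 1
Product of signs = 1

1


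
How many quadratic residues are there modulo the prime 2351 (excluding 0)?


For prime p, the number of non-zero quadratic residues is (p-1)/2.
= (2351-1)/2
= 1175

1175


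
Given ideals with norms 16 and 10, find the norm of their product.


N(IJ) = N(I) * N(J)
= 16 * 10
= 160

160


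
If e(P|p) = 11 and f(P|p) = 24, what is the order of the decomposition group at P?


|D_P| = e * f
= 11 * 24
= 264

264


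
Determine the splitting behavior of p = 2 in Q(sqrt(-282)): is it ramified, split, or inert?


K = Q(sqrt(-282)). Since d mod 4 = 2, disc(K) = -1128.
Check p | disc: -1128 mod 2 = 0.
p divides disc, so p ramifies: (p) = P^2 with e=2, f=1, g=1.
Therefore p is ramified.

ramified


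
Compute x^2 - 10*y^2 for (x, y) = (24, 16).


x^2 - d*y^2
= 24^2 - 10*16^2
= 576 - 2560
= -1984

-1984


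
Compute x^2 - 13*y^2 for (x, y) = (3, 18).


x^2 - d*y^2
= 3^2 - 13*18^2
= 9 - 4212
= -4203

-4203


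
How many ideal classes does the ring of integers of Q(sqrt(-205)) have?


K = Q(sqrt(-205)). d mod 4 = 3, so D = disc(K) = 4d = -820
h(K) equals the number of primitive reduced positive-definite forms (a, b, c) = a*x^2 + b*x*y + c*y^2 with b^2 - 4ac = D,
where reduced means |b| <= a <= c, with b >= 0 whenever |b| = a or a = c, and primitive means gcd(a, b, c) = 1.
Reduced forces 3a^2 <= |D| = 820, so 1 <= a <= 16; b must have the parity of D, and c = (b^2 - D)/(4a) must be an integer >= a.
Enumerate a = 1..16, b in [-a, a]:
  a=1: (1, 0, 205)  [1]
  a=2: (2, 2, 103)  [1]
  a=3..4: none
  a=5: (5, 0, 41)  [1]
  a=6..9: none
  a=10: (10, 10, 23)  [1]
  a=11: (11, -4, 19), (11, 4, 19)  [2]
  a=12: none
  a=13: (13, -8, 17), (13, 8, 17)  [2]
  a=14..16: none
Total reduced forms: 1 + 1 + 1 + 1 + 2 + 2 = 8
h = 8

8


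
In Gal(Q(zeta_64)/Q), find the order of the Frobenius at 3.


The Frobenius at p in Gal(Q(zeta_n)/Q) = (Z/nZ)* is the class of p, so its order is ord_64(3), the smallest k >= 1 with 3^k = 1 mod 64.
n = 64 = 2^6, phi(64) = 32; the order divides phi(n).
Divisors of 32: 1, 2, 4, 8, 16, 32
Repeated squaring mod 64: 3^1 = 3, 3^2 = 9, 3^4 = 17, 3^8 = 33, 3^16 = 1, 3^32 = 1
Test divisors in increasing order:
  k=1: 3^1 = 3 mod 64
  k=2: 3^2 = 9 mod 64
  k=4: 3^4 = 17 mod 64
  k=8: 3^8 = 33 mod 64
  k=16: 3^16 = 1 mod 64  <- first divisor giving 1
Order = 16

16


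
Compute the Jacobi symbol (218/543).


Compute (218/543) via quadratic reciprocity:
  pull out 2: (2/543) = +1  (since 543 mod 8 = 7)
  reciprocity: (109/543) -> +(543/109)
  reduce: (107/109)
  reciprocity: (107/109) -> +(109/107)
  reduce: (2/107)
  pull out 2: (2/107) = -1  (since 107 mod 8 = 3)
  (1/107) = 1
Product of signs = -1

-1


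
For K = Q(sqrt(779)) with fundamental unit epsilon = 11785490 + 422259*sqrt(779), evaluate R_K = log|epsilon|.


epsilon = 11785490 + 422259*sqrt(779)
= 2.3571e+07
R = ln(2.3571e+07)
= 16.9755

16.9755


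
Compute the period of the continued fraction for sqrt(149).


Run the CF algorithm for sqrt(149).
a_0 = floor(sqrt(149)) = 12; set m_0=0, q_0=1.
Recurrence: m' = q*a - m,  q' = (d - m'^2)/q,  a' = floor((a_0 + m')/q').
  step 1: m=12, q=5, a=4
  step 2: m=8, q=17, a=1
  step 3: m=9, q=4, a=5
  step 4: m=11, q=7, a=3
  step 5: m=10, q=7, a=3
  step 6: m=11, q=4, a=5
  step 7: m=9, q=17, a=1
  step 8: m=8, q=5, a=4
  step 9: m=12, q=1, a=24
a_9 = 2*a_0 = 24, so the period closes here.
sqrt(149) = [12; 4, 1, 5, 3, 3, 5, 1, 4, 24]
Period length = 9

9


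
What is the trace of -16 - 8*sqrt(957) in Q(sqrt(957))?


Tr(a + b*sqrt(d)) = (a + b*sqrt(d)) + (a - b*sqrt(d)) = 2a
= 2 * (-16)
= -32

-32


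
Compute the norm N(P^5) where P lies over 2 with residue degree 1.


N(P^a) = p^(a*f)
= 2^(5*1)
= 2^5
= 32

32


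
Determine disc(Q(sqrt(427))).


For K = Q(sqrt(d)) with d squarefree: disc(K) = d if d = 1 mod 4, and disc(K) = 4d if d = 2 or 3 mod 4.
Here d = 427, and d mod 4 = 3.
d = 3 mod 4, not 1 (O_K = Z[sqrt(d)]), so disc(K) = 4d = 4 * (427) = 1708

1708


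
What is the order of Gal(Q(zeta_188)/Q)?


|Gal(Q(zeta_188)/Q)| = phi(188)
= 92

92


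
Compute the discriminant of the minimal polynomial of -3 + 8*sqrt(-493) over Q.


The element -3 + 8*sqrt(-493) has minimal polynomial:
x^2 + 6*x + 31561
Discriminant = (6)^2 - 4*(31561)
= 36 - 126244
= -126208

-126208


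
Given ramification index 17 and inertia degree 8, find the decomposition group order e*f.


|D_P| = e * f
= 17 * 8
= 136

136


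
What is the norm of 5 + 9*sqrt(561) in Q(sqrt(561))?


N(a + b*sqrt(d)) = a^2 - d*b^2
= (5)^2 - (561)*(9)^2
= 25 - 45441
= -45416

-45416


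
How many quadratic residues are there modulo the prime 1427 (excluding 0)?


For prime p, the number of non-zero quadratic residues is (p-1)/2.
= (1427-1)/2
= 713

713


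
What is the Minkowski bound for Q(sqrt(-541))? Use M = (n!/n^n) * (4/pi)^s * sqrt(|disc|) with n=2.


d = -541, d mod 4 = 3, so disc(K) = 4d = -2164; |disc(K)| = 2164
Imaginary quadratic field, so n = 2, s = r2 = 1, r1 = 0
M = (n!/n^n) * (4/pi)^s * sqrt(|disc(K)|) = (2!/2^2) * (4/pi)^1 * sqrt(2164)
= 0.5 * 1.273240 * 46.518813
= 29.6148

29.6148


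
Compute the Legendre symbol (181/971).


p = 971 is prime, so compute (181/971) with the reciprocity algorithm (Jacobi-symbol steps: pull out 2s via (2/n), flip via reciprocity, reduce):
  reciprocity: (181/971) -> +(971/181)
  reduce: (66/181)
  pull out 2: (2/181) = -1  (since 181 mod 8 = 5)
  reciprocity: (33/181) -> +(181/33)
  reduce: (16/33)
  pull out 2: (2/33) = +1  (since 33 mod 8 = 1)
  pull out 2: (2/33) = +1  (since 33 mod 8 = 1)
  pull out 2: (2/33) = +1  (since 33 mod 8 = 1)
  pull out 2: (2/33) = +1  (since 33 mod 8 = 1)
  (1/33) = 1
Product of signs = -1
(181/971) = -1

-1


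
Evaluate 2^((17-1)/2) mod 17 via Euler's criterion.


p = 17 is prime and the exponent is (p-1)/2 = 8, so by Euler's criterion 2^8 = (2/17) = +1 or -1 mod 17.
Compute by square-and-multiply:
  8 = 8 (binary 1000)
  Repeated squaring mod 17: 2^1 = 2, 2^2 = 4, 2^4 = 16, 2^8 = 1
  2^8 = 1 mod 17
Result 1: 2 is a quadratic residue mod 17.
2^8 mod 17 = 1

1


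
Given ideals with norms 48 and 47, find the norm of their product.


N(IJ) = N(I) * N(J)
= 48 * 47
= 2256

2256


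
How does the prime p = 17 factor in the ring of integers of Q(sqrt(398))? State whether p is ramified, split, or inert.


K = Q(sqrt(398)). Since d mod 4 = 2, disc(K) = 1592.
Check p | disc: 1592 mod 17 = 11.
p does not divide disc. Compute Legendre symbol (d/p):
7^((17-1)/2) mod 17 = -1
(d/p) = -1, so p is inert: (p) stays prime with e=1, f=2, g=1.
Therefore p is inert.

inert


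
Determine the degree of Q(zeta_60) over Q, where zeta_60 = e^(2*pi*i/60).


The degree equals Euler's totient phi(60).
60 = 2^2 * 3 * 5
phi(60) = 16

16


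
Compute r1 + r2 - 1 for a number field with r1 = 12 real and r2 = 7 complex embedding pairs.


By Dirichlet's unit theorem:
rank = r1 + r2 - 1
= 12 + 7 - 1
= 18

18


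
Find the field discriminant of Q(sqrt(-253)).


For K = Q(sqrt(d)) with d squarefree: disc(K) = d if d = 1 mod 4, and disc(K) = 4d if d = 2 or 3 mod 4.
Here d = -253, and d mod 4 = 3.
d = 3 mod 4, not 1 (O_K = Z[sqrt(d)]), so disc(K) = 4d = 4 * (-253) = -1012

-1012


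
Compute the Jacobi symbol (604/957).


Compute (604/957) via quadratic reciprocity:
  pull out 2: (2/957) = -1  (since 957 mod 8 = 5)
  pull out 2: (2/957) = -1  (since 957 mod 8 = 5)
  reciprocity: (151/957) -> +(957/151)
  reduce: (51/151)
  reciprocity: (51/151) -> -(151/51)
  reduce: (49/51)
  reciprocity: (49/51) -> +(51/49)
  reduce: (2/49)
  pull out 2: (2/49) = +1  (since 49 mod 8 = 1)
  (1/49) = 1
Product of signs = -1

-1


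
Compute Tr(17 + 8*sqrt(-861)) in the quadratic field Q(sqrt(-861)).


Tr(a + b*sqrt(d)) = (a + b*sqrt(d)) + (a - b*sqrt(d)) = 2a
= 2 * (17)
= 34

34


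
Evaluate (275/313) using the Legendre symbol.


p = 313 is prime, so compute (275/313) with the reciprocity algorithm (Jacobi-symbol steps: pull out 2s via (2/n), flip via reciprocity, reduce):
  reciprocity: (275/313) -> +(313/275)
  reduce: (38/275)
  pull out 2: (2/275) = -1  (since 275 mod 8 = 3)
  reciprocity: (19/275) -> -(275/19)
  reduce: (9/19)
  reciprocity: (9/19) -> +(19/9)
  reduce: (1/9)
  (1/9) = 1
Product of signs = 1
(275/313) = 1

1


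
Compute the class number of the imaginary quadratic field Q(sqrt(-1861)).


K = Q(sqrt(-1861)). d mod 4 = 3, so D = disc(K) = 4d = -7444
h(K) equals the number of primitive reduced positive-definite forms (a, b, c) = a*x^2 + b*x*y + c*y^2 with b^2 - 4ac = D,
where reduced means |b| <= a <= c, with b >= 0 whenever |b| = a or a = c, and primitive means gcd(a, b, c) = 1.
Reduced forces 3a^2 <= |D| = 7444, so 1 <= a <= 49; b must have the parity of D, and c = (b^2 - D)/(4a) must be an integer >= a.
Enumerate a = 1..49, b in [-a, a]:
  a=1: (1, 0, 1861)  [1]
  a=2: (2, 2, 931)  [1]
  a=3..4: none
  a=5: (5, -4, 373), (5, 4, 373)  [2]
  a=6: none
  a=7: (7, -2, 266), (7, 2, 266)  [2]
  a=8..9: none
  a=10: (10, -6, 187), (10, 6, 187)  [2]
  a=11: (11, -6, 170), (11, 6, 170)  [2]
  a=12..13: none
  a=14: (14, -2, 133), (14, 2, 133)  [2]
  a=15..16: none
  a=17: (17, -6, 110), (17, 6, 110)  [2]
  a=18: none
  a=19: (19, -2, 98), (19, 2, 98)  [2]
  a=20..21: none
  a=22: (22, -6, 85), (22, 6, 85)  [2]
  a=23: (23, -10, 82), (23, 10, 82)  [2]
  a=24: none
  a=25: (25, -16, 77), (25, 16, 77)  [2]
  a=26..28: none
  a=29: (29, -26, 70), (29, 26, 70)  [2]
  a=30..33: none
  a=34: (34, -6, 55), (34, 6, 55)  [2]
  a=35: (35, -26, 58), (35, -16, 55), (35, 16, 55), (35, 26, 58)  [4]
  a=36: none
  a=37: (37, -20, 53), (37, 20, 53)  [2]
  a=38: (38, -2, 49), (38, 2, 49)  [2]
  a=39..40: none
  a=41: (41, -10, 46), (41, 10, 46)  [2]
  a=42: none
  a=43: (43, -34, 50), (43, 34, 50)  [2]
  a=44..49: none
Total reduced forms: 1 + 1 + 2 + 2 + 2 + 2 + 2 + 2 + 2 + 2 + 2 + 2 + 2 + 2 + 4 + 2 + 2 + 2 + 2 = 38
h = 38

38


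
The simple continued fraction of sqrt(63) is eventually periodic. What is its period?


Run the CF algorithm for sqrt(63).
a_0 = floor(sqrt(63)) = 7; set m_0=0, q_0=1.
Recurrence: m' = q*a - m,  q' = (d - m'^2)/q,  a' = floor((a_0 + m')/q').
  step 1: m=7, q=14, a=1
  step 2: m=7, q=1, a=14
a_2 = 2*a_0 = 14, so the period closes here.
sqrt(63) = [7; 1, 14]
Period length = 2

2


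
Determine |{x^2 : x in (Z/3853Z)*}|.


For prime p, the number of non-zero quadratic residues is (p-1)/2.
= (3853-1)/2
= 1926

1926


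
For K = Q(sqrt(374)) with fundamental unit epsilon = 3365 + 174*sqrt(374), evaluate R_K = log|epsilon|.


epsilon = 3365 + 174*sqrt(374)
= 6729.9999
R = ln(6729.9999)
= 8.8143

8.8143


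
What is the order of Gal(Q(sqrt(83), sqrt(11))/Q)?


The 2 square roots of distinct primes are multiplicatively independent over Q,
so [K:Q] = 2^2 and Gal(K/Q) is isomorphic to (Z/2Z)^2.
|Gal| = 2^2 = 4

4


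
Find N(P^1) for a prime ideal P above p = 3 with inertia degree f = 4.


N(P^a) = p^(a*f)
= 3^(1*4)
= 3^4
= 81

81


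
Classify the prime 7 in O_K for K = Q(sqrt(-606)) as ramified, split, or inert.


K = Q(sqrt(-606)). Since d mod 4 = 2, disc(K) = -2424.
Check p | disc: -2424 mod 7 = 5.
p does not divide disc. Compute Legendre symbol (d/p):
3^((7-1)/2) mod 7 = -1
(d/p) = -1, so p is inert: (p) stays prime with e=1, f=2, g=1.
Therefore p is inert.

inert


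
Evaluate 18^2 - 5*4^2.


x^2 - d*y^2
= 18^2 - 5*4^2
= 324 - 80
= 244

244


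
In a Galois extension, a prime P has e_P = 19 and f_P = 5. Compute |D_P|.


|D_P| = e * f
= 19 * 5
= 95

95


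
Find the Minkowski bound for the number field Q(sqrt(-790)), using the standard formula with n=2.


d = -790, d mod 4 = 2, so disc(K) = 4d = -3160; |disc(K)| = 3160
Imaginary quadratic field, so n = 2, s = r2 = 1, r1 = 0
M = (n!/n^n) * (4/pi)^s * sqrt(|disc(K)|) = (2!/2^2) * (4/pi)^1 * sqrt(3160)
= 0.5 * 1.273240 * 56.213877
= 35.7869

35.7869


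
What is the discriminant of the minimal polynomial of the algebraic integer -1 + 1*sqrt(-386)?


The element -1 + 1*sqrt(-386) has minimal polynomial:
x^2 + 2*x + 387
Discriminant = (2)^2 - 4*(387)
= 4 - 1548
= -1544

-1544


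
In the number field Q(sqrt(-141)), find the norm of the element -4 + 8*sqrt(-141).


N(a + b*sqrt(d)) = a^2 - d*b^2
= (-4)^2 - (-141)*(8)^2
= 16 + 9024
= 9040

9040


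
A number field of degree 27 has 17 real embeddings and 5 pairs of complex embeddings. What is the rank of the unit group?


By Dirichlet's unit theorem:
rank = r1 + r2 - 1
= 17 + 5 - 1
= 21

21


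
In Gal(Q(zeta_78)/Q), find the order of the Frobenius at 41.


The Frobenius at p in Gal(Q(zeta_n)/Q) = (Z/nZ)* is the class of p, so its order is ord_78(41), the smallest k >= 1 with 41^k = 1 mod 78.
n = 78 = 2 * 3 * 13, phi(78) = 24; the order divides phi(n).
Divisors of 24: 1, 2, 3, 4, 6, 8, 12, 24
Repeated squaring mod 78: 41^1 = 41, 41^2 = 43, 41^4 = 55, 41^8 = 61, 41^16 = 55
Test divisors in increasing order:
  k=1: 41^1 = 41 mod 78
  k=2: 41^2 = 43 mod 78
  k=3: 41^3 = 43 * 41 = 47 mod 78
  k=4: 41^4 = 55 mod 78
  k=6: 41^6 = 55 * 43 = 25 mod 78
  k=8: 41^8 = 61 mod 78
  k=12: 41^12 = 61 * 55 = 1 mod 78  <- first divisor giving 1
Order = 12

12


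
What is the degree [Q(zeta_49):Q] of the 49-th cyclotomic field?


The degree equals Euler's totient phi(49).
49 = 7^2
phi(49) = 42

42


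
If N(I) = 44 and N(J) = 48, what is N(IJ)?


N(IJ) = N(I) * N(J)
= 44 * 48
= 2112

2112


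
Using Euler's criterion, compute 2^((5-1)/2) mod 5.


p = 5 is prime and the exponent is (p-1)/2 = 2, so by Euler's criterion 2^2 = (2/5) = +1 or -1 mod 5.
Compute by square-and-multiply:
  2 = 2 (binary 10)
  Repeated squaring mod 5: 2^1 = 2, 2^2 = 4
  2^2 = 4 mod 5
Result 4 = p - 1 = -1 mod 5: 2 is a quadratic non-residue mod 5. As a residue in [0, p-1] the value is 4.
2^2 mod 5 = 4

4


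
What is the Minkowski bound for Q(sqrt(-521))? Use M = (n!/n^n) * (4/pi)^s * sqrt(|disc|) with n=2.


d = -521, d mod 4 = 3, so disc(K) = 4d = -2084; |disc(K)| = 2084
Imaginary quadratic field, so n = 2, s = r2 = 1, r1 = 0
M = (n!/n^n) * (4/pi)^s * sqrt(|disc(K)|) = (2!/2^2) * (4/pi)^1 * sqrt(2084)
= 0.5 * 1.273240 * 45.650849
= 29.0622

29.0622


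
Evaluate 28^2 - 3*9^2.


x^2 - d*y^2
= 28^2 - 3*9^2
= 784 - 243
= 541

541


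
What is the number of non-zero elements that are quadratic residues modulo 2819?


For prime p, the number of non-zero quadratic residues is (p-1)/2.
= (2819-1)/2
= 1409

1409


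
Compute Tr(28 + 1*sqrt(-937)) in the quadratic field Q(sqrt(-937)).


Tr(a + b*sqrt(d)) = (a + b*sqrt(d)) + (a - b*sqrt(d)) = 2a
= 2 * (28)
= 56

56


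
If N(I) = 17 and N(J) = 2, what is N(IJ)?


N(IJ) = N(I) * N(J)
= 17 * 2
= 34

34


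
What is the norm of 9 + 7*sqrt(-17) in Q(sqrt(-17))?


N(a + b*sqrt(d)) = a^2 - d*b^2
= (9)^2 - (-17)*(7)^2
= 81 + 833
= 914

914


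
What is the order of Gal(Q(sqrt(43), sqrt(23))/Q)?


The 2 square roots of distinct primes are multiplicatively independent over Q,
so [K:Q] = 2^2 and Gal(K/Q) is isomorphic to (Z/2Z)^2.
|Gal| = 2^2 = 4

4


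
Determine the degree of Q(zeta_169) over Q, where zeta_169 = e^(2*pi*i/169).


The degree equals Euler's totient phi(169).
169 = 13^2
phi(169) = 156

156


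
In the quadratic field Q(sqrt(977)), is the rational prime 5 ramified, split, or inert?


K = Q(sqrt(977)). Since d mod 4 = 1, disc(K) = 977.
Check p | disc: 977 mod 5 = 2.
p does not divide disc. Compute Legendre symbol (d/p):
2^((5-1)/2) mod 5 = -1
(d/p) = -1, so p is inert: (p) stays prime with e=1, f=2, g=1.
Therefore p is inert.

inert


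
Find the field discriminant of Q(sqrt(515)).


For K = Q(sqrt(d)) with d squarefree: disc(K) = d if d = 1 mod 4, and disc(K) = 4d if d = 2 or 3 mod 4.
Here d = 515, and d mod 4 = 3.
d = 3 mod 4, not 1 (O_K = Z[sqrt(d)]), so disc(K) = 4d = 4 * (515) = 2060

2060


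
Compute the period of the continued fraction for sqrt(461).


Run the CF algorithm for sqrt(461).
a_0 = floor(sqrt(461)) = 21; set m_0=0, q_0=1.
Recurrence: m' = q*a - m,  q' = (d - m'^2)/q,  a' = floor((a_0 + m')/q').
  step 1: m=21, q=20, a=2
  step 2: m=19, q=5, a=8
  step 3: m=21, q=4, a=10
  step 4: m=19, q=25, a=1
  step 5: m=6, q=17, a=1
  step 6: m=11, q=20, a=1
  step 7: m=9, q=19, a=1
  step 8: m=10, q=19, a=1
  step 9: m=9, q=20, a=1
  step 10: m=11, q=17, a=1
  step 11: m=6, q=25, a=1
  step 12: m=19, q=4, a=10
  step 13: m=21, q=5, a=8
  step 14: m=19, q=20, a=2
  step 15: m=21, q=1, a=42
a_15 = 2*a_0 = 42, so the period closes here.
sqrt(461) = [21; 2, 8, 10, 1, 1, 1, 1, 1, 1, 1, 1, 10, 8, 2, 42]
Period length = 15

15


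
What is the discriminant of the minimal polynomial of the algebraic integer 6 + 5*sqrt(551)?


The element 6 + 5*sqrt(551) has minimal polynomial:
x^2 - 12*x - 13739
Discriminant = (-12)^2 - 4*(-13739)
= 144 + 54956
= 55100

55100


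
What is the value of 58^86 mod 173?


p = 173 is prime and the exponent is (p-1)/2 = 86, so by Euler's criterion 58^86 = (58/173) = +1 or -1 mod 173.
Compute by square-and-multiply:
  86 = 64 + 16 + 4 + 2 (binary 1010110)
  Repeated squaring mod 173: 58^1 = 58, 58^2 = 77, 58^4 = 47, 58^8 = 133, 58^16 = 43, 58^32 = 119, 58^64 = 148
  58^86 = 58^64 * 58^16 * 58^4 * 58^2 = 148 * 43 * 47 * 77 mod 173
    148 * 43 = 6364 = 136 mod 173
    136 * 47 = 6392 = 164 mod 173
    164 * 77 = 12628 = 172 mod 173
  58^86 = 172 mod 173
Result 172 = p - 1 = -1 mod 173: 58 is a quadratic non-residue mod 173. As a residue in [0, p-1] the value is 172.
58^86 mod 173 = 172

172


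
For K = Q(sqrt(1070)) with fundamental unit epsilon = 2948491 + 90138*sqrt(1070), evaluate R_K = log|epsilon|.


epsilon = 2948491 + 90138*sqrt(1070)
= 5.8970e+06
R = ln(5.8970e+06)
= 15.5900

15.5900


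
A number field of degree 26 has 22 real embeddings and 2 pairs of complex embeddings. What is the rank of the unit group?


By Dirichlet's unit theorem:
rank = r1 + r2 - 1
= 22 + 2 - 1
= 23

23


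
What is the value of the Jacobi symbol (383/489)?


Compute (383/489) via quadratic reciprocity:
  reciprocity: (383/489) -> +(489/383)
  reduce: (106/383)
  pull out 2: (2/383) = +1  (since 383 mod 8 = 7)
  reciprocity: (53/383) -> +(383/53)
  reduce: (12/53)
  pull out 2: (2/53) = -1  (since 53 mod 8 = 5)
  pull out 2: (2/53) = -1  (since 53 mod 8 = 5)
  reciprocity: (3/53) -> +(53/3)
  reduce: (2/3)
  pull out 2: (2/3) = -1  (since 3 mod 8 = 3)
  (1/3) = 1
Product of signs = -1

-1


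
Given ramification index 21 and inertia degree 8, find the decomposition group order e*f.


|D_P| = e * f
= 21 * 8
= 168

168


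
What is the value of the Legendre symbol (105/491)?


p = 491 is prime, so compute (105/491) with the reciprocity algorithm (Jacobi-symbol steps: pull out 2s via (2/n), flip via reciprocity, reduce):
  reciprocity: (105/491) -> +(491/105)
  reduce: (71/105)
  reciprocity: (71/105) -> +(105/71)
  reduce: (34/71)
  pull out 2: (2/71) = +1  (since 71 mod 8 = 7)
  reciprocity: (17/71) -> +(71/17)
  reduce: (3/17)
  reciprocity: (3/17) -> +(17/3)
  reduce: (2/3)
  pull out 2: (2/3) = -1  (since 3 mod 8 = 3)
  (1/3) = 1
Product of signs = -1
(105/491) = -1

-1


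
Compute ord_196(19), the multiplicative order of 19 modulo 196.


We want ord_196(19), the smallest k >= 1 with 19^k = 1 mod 196.
n = 196 = 2^2 * 7^2, phi(196) = 84; the order divides phi(n).
Divisors of 84: 1, 2, 3, 4, 6, 7, 12, 14, 21, 28, 42, 84
Repeated squaring mod 196: 19^1 = 19, 19^2 = 165, 19^4 = 177, 19^8 = 165, 19^16 = 177, 19^32 = 165, 19^64 = 177
Test divisors in increasing order:
  k=1: 19^1 = 19 mod 196
  k=2: 19^2 = 165 mod 196
  k=3: 19^3 = 165 * 19 = 195 mod 196
  k=4: 19^4 = 177 mod 196
  k=6: 19^6 = 177 * 165 = 1 mod 196  <- first divisor giving 1
Order = 6

6


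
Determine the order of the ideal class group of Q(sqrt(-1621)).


K = Q(sqrt(-1621)). d mod 4 = 3, so D = disc(K) = 4d = -6484
h(K) equals the number of primitive reduced positive-definite forms (a, b, c) = a*x^2 + b*x*y + c*y^2 with b^2 - 4ac = D,
where reduced means |b| <= a <= c, with b >= 0 whenever |b| = a or a = c, and primitive means gcd(a, b, c) = 1.
Reduced forces 3a^2 <= |D| = 6484, so 1 <= a <= 46; b must have the parity of D, and c = (b^2 - D)/(4a) must be an integer >= a.
Enumerate a = 1..46, b in [-a, a]:
  a=1: (1, 0, 1621)  [1]
  a=2: (2, 2, 811)  [1]
  a=3..4: none
  a=5: (5, -4, 325), (5, 4, 325)  [2]
  a=6..9: none
  a=10: (10, -6, 163), (10, 6, 163)  [2]
  a=11..12: none
  a=13: (13, -4, 125), (13, 4, 125)  [2]
  a=14..22: none
  a=23: (23, -18, 74), (23, 18, 74)  [2]
  a=24: none
  a=25: (25, -4, 65), (25, 4, 65)  [2]
  a=26: (26, -22, 67), (26, 22, 67)  [2]
  a=27..36: none
  a=37: (37, -18, 46), (37, 18, 46)  [2]
  a=38..42: none
  a=43: (43, -40, 47), (43, 40, 47)  [2]
  a=44..46: none
Total reduced forms: 1 + 1 + 2 + 2 + 2 + 2 + 2 + 2 + 2 + 2 = 18
h = 18

18


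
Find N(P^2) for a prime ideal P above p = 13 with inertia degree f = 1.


N(P^a) = p^(a*f)
= 13^(2*1)
= 13^2
= 169

169


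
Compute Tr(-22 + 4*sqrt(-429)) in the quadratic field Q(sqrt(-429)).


Tr(a + b*sqrt(d)) = (a + b*sqrt(d)) + (a - b*sqrt(d)) = 2a
= 2 * (-22)
= -44

-44


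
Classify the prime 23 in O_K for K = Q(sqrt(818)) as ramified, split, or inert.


K = Q(sqrt(818)). Since d mod 4 = 2, disc(K) = 3272.
Check p | disc: 3272 mod 23 = 6.
p does not divide disc. Compute Legendre symbol (d/p):
13^((23-1)/2) mod 23 = 1
(d/p) = 1, so p splits: (p) = P*P' with e=1, f=1, g=2.
Therefore p is split.

split


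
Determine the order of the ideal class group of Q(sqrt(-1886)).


K = Q(sqrt(-1886)). d mod 4 = 2, so D = disc(K) = 4d = -7544
h(K) equals the number of primitive reduced positive-definite forms (a, b, c) = a*x^2 + b*x*y + c*y^2 with b^2 - 4ac = D,
where reduced means |b| <= a <= c, with b >= 0 whenever |b| = a or a = c, and primitive means gcd(a, b, c) = 1.
Reduced forces 3a^2 <= |D| = 7544, so 1 <= a <= 50; b must have the parity of D, and c = (b^2 - D)/(4a) must be an integer >= a.
Enumerate a = 1..50, b in [-a, a]:
  a=1: (1, 0, 1886)  [1]
  a=2: (2, 0, 943)  [1]
  a=3: (3, -2, 629), (3, 2, 629)  [2]
  a=4: none
  a=5: (5, -4, 378), (5, 4, 378)  [2]
  a=6: (6, -4, 315), (6, 4, 315)  [2]
  a=7: (7, -4, 270), (7, 4, 270)  [2]
  a=8: none
  a=9: (9, -4, 210), (9, 4, 210)  [2]
  a=10: (10, -4, 189), (10, 4, 189)  [2]
  a=11..12: none
  a=13: (13, -10, 147), (13, 10, 147)  [2]
  a=14: (14, -4, 135), (14, 4, 135)  [2]
  a=15: (15, -14, 129), (15, -4, 126), (15, 4, 126), (15, 14, 129)  [4]
  a=16: none
  a=17: (17, -2, 111), (17, 2, 111)  [2]
  a=18: (18, -4, 105), (18, 4, 105)  [2]
  a=19..20: none
  a=21: (21, -10, 91), (21, -4, 90), (21, 4, 90), (21, 10, 91)  [4]
  a=22: none
  a=23: (23, 0, 82)  [1]
  a=24: none
  a=25: (25, -16, 78), (25, 16, 78)  [2]
  a=26: (26, -16, 75), (26, 16, 75)  [2]
  a=27: (27, -4, 70), (27, 4, 70)  [2]
  a=28: none
  a=29: (29, -24, 70), (29, 24, 70)  [2]
  a=30: (30, -16, 65), (30, -4, 63), (30, 4, 63), (30, 16, 65)  [4]
  a=31: (31, -12, 62), (31, 12, 62)  [2]
  a=32..33: none
  a=34: (34, -32, 63), (34, 32, 63)  [2]
  a=35: (35, -24, 58), (35, -4, 54), (35, 4, 54), (35, 24, 58)  [4]
  a=36: none
  a=37: (37, -2, 51), (37, 2, 51)  [2]
  a=38: none
  a=39: (39, -16, 50), (39, -10, 49), (39, 10, 49), (39, 16, 50)  [4]
  a=40: none
  a=41: (41, 0, 46)  [1]
  a=42: (42, -32, 51), (42, -4, 45), (42, 4, 45), (42, 32, 51)  [4]
  a=43: (43, -14, 45), (43, 14, 45)  [2]
  a=44..50: none
Total reduced forms: 1 + 1 + 2 + 2 + 2 + 2 + 2 + 2 + 2 + 2 + 4 + 2 + 2 + 4 + 1 + 2 + 2 + 2 + 2 + 4 + 2 + 2 + 4 + 2 + 4 + 1 + 4 + 2 = 64
h = 64

64


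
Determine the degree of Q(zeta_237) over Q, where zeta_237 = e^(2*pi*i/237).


The degree equals Euler's totient phi(237).
237 = 3 * 79
phi(237) = 156

156


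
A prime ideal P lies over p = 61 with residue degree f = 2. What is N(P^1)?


N(P^a) = p^(a*f)
= 61^(1*2)
= 61^2
= 3721

3721


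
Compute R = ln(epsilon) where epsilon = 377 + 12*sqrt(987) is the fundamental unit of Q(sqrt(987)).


epsilon = 377 + 12*sqrt(987)
= 753.9987
R = ln(753.9987)
= 6.6254

6.6254


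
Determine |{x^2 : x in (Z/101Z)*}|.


For prime p, the number of non-zero quadratic residues is (p-1)/2.
= (101-1)/2
= 50

50


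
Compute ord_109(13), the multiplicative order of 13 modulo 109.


We want ord_109(13), the smallest k >= 1 with 13^k = 1 mod 109.
n = 109 = 109, phi(109) = 108; the order divides phi(n).
Divisors of 108: 1, 2, 3, 4, 6, 9, 12, 18, 27, 36, 54, 108
Repeated squaring mod 109: 13^1 = 13, 13^2 = 60, 13^4 = 3, 13^8 = 9, 13^16 = 81, 13^32 = 21, 13^64 = 5
Test divisors in increasing order:
  k=1: 13^1 = 13 mod 109
  k=2: 13^2 = 60 mod 109
  k=3: 13^3 = 60 * 13 = 17 mod 109
  k=4: 13^4 = 3 mod 109
  k=6: 13^6 = 3 * 60 = 71 mod 109
  k=9: 13^9 = 9 * 13 = 8 mod 109
  k=12: 13^12 = 9 * 3 = 27 mod 109
  k=18: 13^18 = 81 * 60 = 64 mod 109
  k=27: 13^27 = 81 * 9 * 60 * 13 = 76 mod 109
  k=36: 13^36 = 21 * 3 = 63 mod 109
  k=54: 13^54 = 21 * 81 * 3 * 60 = 108 mod 109
  k=108: 13^108 = 5 * 21 * 9 * 3 = 1 mod 109  <- first divisor giving 1
Order = 108

108


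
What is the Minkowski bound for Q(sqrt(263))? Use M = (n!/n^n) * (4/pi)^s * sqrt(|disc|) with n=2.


d = 263, d mod 4 = 3, so disc(K) = 4d = 1052; |disc(K)| = 1052
Real quadratic field, so n = 2, s = r2 = 0, r1 = 2
M = (n!/n^n) * (4/pi)^s * sqrt(|disc(K)|) = (2!/2^2) * (4/pi)^0 * sqrt(1052)
= 0.5 * 1.000000 * 32.434549
= 16.2173

16.2173


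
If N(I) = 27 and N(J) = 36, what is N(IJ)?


N(IJ) = N(I) * N(J)
= 27 * 36
= 972

972


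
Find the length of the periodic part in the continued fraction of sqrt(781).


Run the CF algorithm for sqrt(781).
a_0 = floor(sqrt(781)) = 27; set m_0=0, q_0=1.
Recurrence: m' = q*a - m,  q' = (d - m'^2)/q,  a' = floor((a_0 + m')/q').
  step 1: m=27, q=52, a=1
  step 2: m=25, q=3, a=17
  step 3: m=26, q=35, a=1
  step 4: m=9, q=20, a=1
  step 5: m=11, q=33, a=1
  step 6: m=22, q=9, a=5
  step 7: m=23, q=28, a=1
  step 8: m=5, q=27, a=1
  step 9: m=22, q=11, a=4
  step 10: m=22, q=27, a=1
  step 11: m=5, q=28, a=1
  step 12: m=23, q=9, a=5
  step 13: m=22, q=33, a=1
  step 14: m=11, q=20, a=1
  step 15: m=9, q=35, a=1
  step 16: m=26, q=3, a=17
  step 17: m=25, q=52, a=1
  step 18: m=27, q=1, a=54
a_18 = 2*a_0 = 54, so the period closes here.
sqrt(781) = [27; 1, 17, 1, 1, 1, 5, 1, 1, 4, 1, 1, 5, 1, 1, 1, 17, 1, 54]
Period length = 18

18


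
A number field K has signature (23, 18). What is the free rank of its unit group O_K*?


By Dirichlet's unit theorem:
rank = r1 + r2 - 1
= 23 + 18 - 1
= 40

40


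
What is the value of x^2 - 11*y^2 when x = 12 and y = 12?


x^2 - d*y^2
= 12^2 - 11*12^2
= 144 - 1584
= -1440

-1440


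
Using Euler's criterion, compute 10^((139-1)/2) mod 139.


p = 139 is prime and the exponent is (p-1)/2 = 69, so by Euler's criterion 10^69 = (10/139) = +1 or -1 mod 139.
Compute by square-and-multiply:
  69 = 64 + 4 + 1 (binary 1000101)
  Repeated squaring mod 139: 10^1 = 10, 10^2 = 100, 10^4 = 131, 10^8 = 64, 10^16 = 65, 10^32 = 55, 10^64 = 106
  10^69 = 10^64 * 10^4 * 10^1 = 106 * 131 * 10 mod 139
    106 * 131 = 13886 = 125 mod 139
    125 * 10 = 1250 = 138 mod 139
  10^69 = 138 mod 139
Result 138 = p - 1 = -1 mod 139: 10 is a quadratic non-residue mod 139. As a residue in [0, p-1] the value is 138.
10^69 mod 139 = 138

138


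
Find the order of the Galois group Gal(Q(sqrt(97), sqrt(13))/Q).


The 2 square roots of distinct primes are multiplicatively independent over Q,
so [K:Q] = 2^2 and Gal(K/Q) is isomorphic to (Z/2Z)^2.
|Gal| = 2^2 = 4

4


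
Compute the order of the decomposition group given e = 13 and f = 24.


|D_P| = e * f
= 13 * 24
= 312

312


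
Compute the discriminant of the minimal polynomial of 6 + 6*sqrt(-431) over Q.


The element 6 + 6*sqrt(-431) has minimal polynomial:
x^2 - 12*x + 15552
Discriminant = (-12)^2 - 4*(15552)
= 144 - 62208
= -62064

-62064


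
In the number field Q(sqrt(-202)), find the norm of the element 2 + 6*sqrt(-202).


N(a + b*sqrt(d)) = a^2 - d*b^2
= (2)^2 - (-202)*(6)^2
= 4 + 7272
= 7276

7276


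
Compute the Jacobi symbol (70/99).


Compute (70/99) via quadratic reciprocity:
  pull out 2: (2/99) = -1  (since 99 mod 8 = 3)
  reciprocity: (35/99) -> -(99/35)
  reduce: (29/35)
  reciprocity: (29/35) -> +(35/29)
  reduce: (6/29)
  pull out 2: (2/29) = -1  (since 29 mod 8 = 5)
  reciprocity: (3/29) -> +(29/3)
  reduce: (2/3)
  pull out 2: (2/3) = -1  (since 3 mod 8 = 3)
  (1/3) = 1
Product of signs = 1

1


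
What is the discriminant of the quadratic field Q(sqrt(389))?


For K = Q(sqrt(d)) with d squarefree: disc(K) = d if d = 1 mod 4, and disc(K) = 4d if d = 2 or 3 mod 4.
Here d = 389, and d mod 4 = 1.
d = 1 mod 4 (O_K = Z[(1+sqrt(d))/2]), so disc(K) = d = 389

389


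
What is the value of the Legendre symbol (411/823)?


p = 823 is prime, so compute (411/823) with the reciprocity algorithm (Jacobi-symbol steps: pull out 2s via (2/n), flip via reciprocity, reduce):
  reciprocity: (411/823) -> -(823/411)
  reduce: (1/411)
  (1/411) = 1
Product of signs = -1
(411/823) = -1

-1


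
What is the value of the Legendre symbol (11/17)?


p = 17 is prime, so compute (11/17) with the reciprocity algorithm (Jacobi-symbol steps: pull out 2s via (2/n), flip via reciprocity, reduce):
  reciprocity: (11/17) -> +(17/11)
  reduce: (6/11)
  pull out 2: (2/11) = -1  (since 11 mod 8 = 3)
  reciprocity: (3/11) -> -(11/3)
  reduce: (2/3)
  pull out 2: (2/3) = -1  (since 3 mod 8 = 3)
  (1/3) = 1
Product of signs = -1
(11/17) = -1

-1


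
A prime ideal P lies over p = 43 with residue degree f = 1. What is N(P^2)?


N(P^a) = p^(a*f)
= 43^(2*1)
= 43^2
= 1849

1849


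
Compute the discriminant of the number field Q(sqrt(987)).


For K = Q(sqrt(d)) with d squarefree: disc(K) = d if d = 1 mod 4, and disc(K) = 4d if d = 2 or 3 mod 4.
Here d = 987, and d mod 4 = 3.
d = 3 mod 4, not 1 (O_K = Z[sqrt(d)]), so disc(K) = 4d = 4 * (987) = 3948

3948


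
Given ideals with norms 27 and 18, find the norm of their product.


N(IJ) = N(I) * N(J)
= 27 * 18
= 486

486


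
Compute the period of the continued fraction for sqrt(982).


Run the CF algorithm for sqrt(982).
a_0 = floor(sqrt(982)) = 31; set m_0=0, q_0=1.
Recurrence: m' = q*a - m,  q' = (d - m'^2)/q,  a' = floor((a_0 + m')/q').
  step 1: m=31, q=21, a=2
  step 2: m=11, q=41, a=1
  step 3: m=30, q=2, a=30
  step 4: m=30, q=41, a=1
  step 5: m=11, q=21, a=2
  step 6: m=31, q=1, a=62
a_6 = 2*a_0 = 62, so the period closes here.
sqrt(982) = [31; 2, 1, 30, 1, 2, 62]
Period length = 6

6


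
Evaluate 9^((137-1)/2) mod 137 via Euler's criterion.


p = 137 is prime and the exponent is (p-1)/2 = 68, so by Euler's criterion 9^68 = (9/137) = +1 or -1 mod 137.
Compute by square-and-multiply:
  68 = 64 + 4 (binary 1000100)
  Repeated squaring mod 137: 9^1 = 9, 9^2 = 81, 9^4 = 122, 9^8 = 88, 9^16 = 72, 9^32 = 115, 9^64 = 73
  9^68 = 9^64 * 9^4 = 73 * 122 mod 137
    73 * 122 = 8906 = 1 mod 137
  9^68 = 1 mod 137
Result 1: 9 is a quadratic residue mod 137.
9^68 mod 137 = 1

1


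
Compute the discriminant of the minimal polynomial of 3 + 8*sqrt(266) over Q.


The element 3 + 8*sqrt(266) has minimal polynomial:
x^2 - 6*x - 17015
Discriminant = (-6)^2 - 4*(-17015)
= 36 + 68060
= 68096

68096


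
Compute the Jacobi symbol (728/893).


Compute (728/893) via quadratic reciprocity:
  pull out 2: (2/893) = -1  (since 893 mod 8 = 5)
  pull out 2: (2/893) = -1  (since 893 mod 8 = 5)
  pull out 2: (2/893) = -1  (since 893 mod 8 = 5)
  reciprocity: (91/893) -> +(893/91)
  reduce: (74/91)
  pull out 2: (2/91) = -1  (since 91 mod 8 = 3)
  reciprocity: (37/91) -> +(91/37)
  reduce: (17/37)
  reciprocity: (17/37) -> +(37/17)
  reduce: (3/17)
  reciprocity: (3/17) -> +(17/3)
  reduce: (2/3)
  pull out 2: (2/3) = -1  (since 3 mod 8 = 3)
  (1/3) = 1
Product of signs = -1

-1


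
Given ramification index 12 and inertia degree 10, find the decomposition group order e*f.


|D_P| = e * f
= 12 * 10
= 120

120


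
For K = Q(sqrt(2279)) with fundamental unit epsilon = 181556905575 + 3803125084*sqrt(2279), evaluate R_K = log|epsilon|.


epsilon = 181556905575 + 3803125084*sqrt(2279)
= 3.6311e+11
R = ln(3.6311e+11)
= 26.6180

26.6180


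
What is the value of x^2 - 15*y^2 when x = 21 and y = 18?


x^2 - d*y^2
= 21^2 - 15*18^2
= 441 - 4860
= -4419

-4419


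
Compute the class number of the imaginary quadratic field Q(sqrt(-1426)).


K = Q(sqrt(-1426)). d mod 4 = 2, so D = disc(K) = 4d = -5704
h(K) equals the number of primitive reduced positive-definite forms (a, b, c) = a*x^2 + b*x*y + c*y^2 with b^2 - 4ac = D,
where reduced means |b| <= a <= c, with b >= 0 whenever |b| = a or a = c, and primitive means gcd(a, b, c) = 1.
Reduced forces 3a^2 <= |D| = 5704, so 1 <= a <= 43; b must have the parity of D, and c = (b^2 - D)/(4a) must be an integer >= a.
Enumerate a = 1..43, b in [-a, a]:
  a=1: (1, 0, 1426)  [1]
  a=2: (2, 0, 713)  [1]
  a=3..4: none
  a=5: (5, -4, 286), (5, 4, 286)  [2]
  a=6: none
  a=7: (7, -6, 205), (7, 6, 205)  [2]
  a=8..9: none
  a=10: (10, -4, 143), (10, 4, 143)  [2]
  a=11: (11, -4, 130), (11, 4, 130)  [2]
  a=12: none
  a=13: (13, -4, 110), (13, 4, 110)  [2]
  a=14: (14, -8, 103), (14, 8, 103)  [2]
  a=15..16: none
  a=17: (17, -12, 86), (17, 12, 86)  [2]
  a=18..21: none
  a=22: (22, -4, 65), (22, 4, 65)  [2]
  a=23: (23, 0, 62)  [1]
  a=24: none
  a=25: (25, -14, 59), (25, 14, 59)  [2]
  a=26: (26, -4, 55), (26, 4, 55)  [2]
  a=27..28: none
  a=29: (29, -26, 55), (29, 26, 55)  [2]
  a=30: none
  a=31: (31, 0, 46)  [1]
  a=32..33: none
  a=34: (34, -12, 43), (34, 12, 43)  [2]
  a=35: (35, -34, 49), (35, -6, 41), (35, 6, 41), (35, 34, 49)  [4]
  a=36..43: none
Total reduced forms: 1 + 1 + 2 + 2 + 2 + 2 + 2 + 2 + 2 + 2 + 1 + 2 + 2 + 2 + 1 + 2 + 4 = 32
h = 32

32
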